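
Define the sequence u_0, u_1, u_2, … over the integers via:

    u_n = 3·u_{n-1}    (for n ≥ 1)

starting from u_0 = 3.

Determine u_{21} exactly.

31381059609

u_1 = 3·3 = 9
u_2 = 3·9 = 27
u_3 = 3·27 = 81
u_4 = 3·81 = 243
u_5 = 3·243 = 729
u_6 = 3·729 = 2187
u_7 = 3·2187 = 6561
u_8 = 3·6561 = 19683
u_9 = 3·19683 = 59049
u_10 = 3·59049 = 177147
u_11 = 3·177147 = 531441
u_12 = 3·531441 = 1594323
u_13 = 3·1594323 = 4782969
u_14 = 3·4782969 = 14348907
u_15 = 3·14348907 = 43046721
u_16 = 3·43046721 = 129140163
u_17 = 3·129140163 = 387420489
u_18 = 3·387420489 = 1162261467
u_19 = 3·1162261467 = 3486784401
u_20 = 3·3486784401 = 10460353203
u_21 = 3·10460353203 = 31381059609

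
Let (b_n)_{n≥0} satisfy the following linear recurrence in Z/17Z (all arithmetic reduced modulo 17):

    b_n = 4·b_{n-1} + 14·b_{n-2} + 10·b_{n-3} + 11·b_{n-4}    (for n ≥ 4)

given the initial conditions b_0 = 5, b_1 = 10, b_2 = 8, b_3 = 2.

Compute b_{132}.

b_4 = 4·2 + 14·8 + 10·10 + 11·5 = 3
b_5 = 4·3 + 14·2 + 10·8 + 11·10 = 9
b_6 = 4·9 + 14·3 + 10·2 + 11·8 = 16
b_7 = 4·16 + 14·9 + 10·3 + 11·2 = 4
b_8 = 4·4 + 14·16 + 10·9 + 11·3 = 6
b_9 = 4·6 + 14·4 + 10·16 + 11·9 = 16
Continuing the recurrence:
  b_10 = 7;  b_11 = 16;  b_12 = 14;  b_13 = 16;  b_14 = 4;  b_15 = 12
  b_16 = 10;  b_17 = 16;  b_18 = 11;  b_19 = 7;  b_20 = 10;  b_21 = 16
  b_22 = 4;  b_23 = 9;  b_24 = 5;  b_25 = 5;  b_26 = 3;  b_27 = 10
  b_28 = 0;  b_29 = 4;  b_30 = 13;  b_31 = 14;  b_32 = 6;  b_33 = 3
  b_34 = 5;  b_35 = 4;  b_36 = 12;  b_37 = 0;  b_38 = 8;  b_39 = 9
  b_40 = 8;  b_41 = 0;  b_42 = 1;  b_43 = 13;  b_44 = 1;  b_45 = 9
  b_46 = 4;  b_47 = 6;  b_48 = 11;  b_49 = 12;  b_50 = 0;  b_51 = 4
  b_52 = 2;  b_53 = 9;  b_54 = 2;  b_55 = 11;  b_56 = 14;  b_57 = 6
  b_58 = 12;  b_59 = 2;  b_60 = 16;  b_61 = 6;  b_62 = 9;  b_63 = 13
  b_64 = 6;  b_65 = 5;  b_66 = 10;  b_67 = 7;  b_68 = 12;  b_69 = 12
  b_70 = 5;  b_71 = 11;  b_72 = 9;  b_73 = 15;  b_74 = 11;  b_75 = 6
  b_76 = 2;  b_77 = 10;  b_78 = 11;  b_79 = 15;  b_80 = 13;  b_81 = 6
  b_82 = 1;  b_83 = 9;  b_84 = 15;  b_85 = 7;  b_86 = 16;  b_87 = 3
  b_88 = 12;  b_89 = 4;  b_90 = 16;  b_91 = 1;  b_92 = 9;  b_93 = 16
  b_94 = 2;  b_95 = 10;  b_96 = 4;  b_97 = 12;  b_98 = 5;  b_99 = 15
  b_100 = 5;  b_101 = 4;  b_102 = 2;  b_103 = 7;  b_104 = 15;  b_105 = 1
  b_106 = 0;  b_107 = 3;  b_108 = 0;  b_109 = 2;  b_110 = 4;  b_111 = 9
  b_112 = 10;  b_113 = 7;  b_114 = 13;  b_115 = 9;  b_116 = 7;  b_117 = 4
  b_118 = 7;  b_119 = 15;  b_120 = 3;  b_121 = 13;  b_122 = 15;  b_123 = 12
  b_124 = 13;  b_125 = 3;  b_126 = 3;  b_127 = 10;  b_128 = 0;  b_129 = 16
  b_130 = 10
b_131 = 4·10 + 14·16 + 10·0 + 11·10 = 0
b_132 = 4·0 + 14·10 + 10·16 + 11·0 = 11

11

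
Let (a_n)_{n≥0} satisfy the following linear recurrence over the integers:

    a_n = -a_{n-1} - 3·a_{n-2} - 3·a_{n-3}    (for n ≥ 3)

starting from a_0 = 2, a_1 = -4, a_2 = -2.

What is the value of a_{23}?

a_3 = -1·-2 + -3·-4 + -3·2 = 8
a_4 = -1·8 + -3·-2 + -3·-4 = 10
a_5 = -1·10 + -3·8 + -3·-2 = -28
a_6 = -1·-28 + -3·10 + -3·8 = -26
a_7 = -1·-26 + -3·-28 + -3·10 = 80
a_8 = -1·80 + -3·-26 + -3·-28 = 82
a_9 = -1·82 + -3·80 + -3·-26 = -244
a_10 = -1·-244 + -3·82 + -3·80 = -242
a_11 = -1·-242 + -3·-244 + -3·82 = 728
a_12 = -1·728 + -3·-242 + -3·-244 = 730
a_13 = -1·730 + -3·728 + -3·-242 = -2188
a_14 = -1·-2188 + -3·730 + -3·728 = -2186
a_15 = -1·-2186 + -3·-2188 + -3·730 = 6560
a_16 = -1·6560 + -3·-2186 + -3·-2188 = 6562
a_17 = -1·6562 + -3·6560 + -3·-2186 = -19684
a_18 = -1·-19684 + -3·6562 + -3·6560 = -19682
a_19 = -1·-19682 + -3·-19684 + -3·6562 = 59048
a_20 = -1·59048 + -3·-19682 + -3·-19684 = 59050
a_21 = -1·59050 + -3·59048 + -3·-19682 = -177148
a_22 = -1·-177148 + -3·59050 + -3·59048 = -177146
a_23 = -1·-177146 + -3·-177148 + -3·59050 = 531440

531440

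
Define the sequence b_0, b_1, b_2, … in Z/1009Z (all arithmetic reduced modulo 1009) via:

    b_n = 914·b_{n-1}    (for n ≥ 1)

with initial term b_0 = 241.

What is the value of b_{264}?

b_1 = 914·241 = 312
b_2 = 914·312 = 630
b_3 = 914·630 = 690
b_4 = 914·690 = 35
b_5 = 914·35 = 711
b_6 = 914·711 = 58
Continuing the recurrence:
  b_7 = 544;  b_8 = 788;  b_9 = 815;  b_10 = 268;  b_11 = 774;  b_12 = 127
  b_13 = 43;  b_14 = 960;  b_15 = 619;  b_16 = 726;  b_17 = 651;  b_18 = 713
  b_19 = 877;  b_20 = 432;  b_21 = 329;  b_22 = 24;  b_23 = 747;  b_24 = 674
  b_25 = 546;  b_26 = 598;  b_27 = 703;  b_28 = 818;  b_29 = 992;  b_30 = 606
  b_31 = 952;  b_32 = 370;  b_33 = 165;  b_34 = 469;  b_35 = 850;  b_36 = 979
  b_37 = 832;  b_38 = 671;  b_39 = 831;  b_40 = 766;  b_41 = 887;  b_42 = 491
  b_43 = 778;  b_44 = 756;  b_45 = 828;  b_46 = 42;  b_47 = 46;  b_48 = 675
  b_49 = 451;  b_50 = 542;  b_51 = 978;  b_52 = 927;  b_53 = 727;  b_54 = 556
  b_55 = 657;  b_56 = 143;  b_57 = 541;  b_58 = 64;  b_59 = 983;  b_60 = 452
  b_61 = 447;  b_62 = 922;  b_63 = 193;  b_64 = 836;  b_65 = 291;  b_66 = 607
  b_67 = 857;  b_68 = 314;  b_69 = 440;  b_70 = 578;  b_71 = 585;  b_72 = 929
  b_73 = 537;  b_74 = 444;  b_75 = 198;  b_76 = 361;  b_77 = 11;  b_78 = 973
  b_79 = 393;  b_80 = 1007;  b_81 = 190;  b_82 = 112;  b_83 = 459;  b_84 = 791
  b_85 = 530;  b_86 = 100;  b_87 = 590;  b_88 = 454;  b_89 = 257;  b_90 = 810
  b_91 = 743;  b_92 = 45;  b_93 = 770;  b_94 = 507;  b_95 = 267;  b_96 = 869
  b_97 = 183;  b_98 = 777;  b_99 = 851;  b_100 = 884;  b_101 = 776;  b_102 = 946
  b_103 = 940;  b_104 = 501;  b_105 = 837;  b_106 = 196;  b_107 = 551;  b_108 = 123
  b_109 = 423;  b_110 = 175;  b_111 = 528;  b_112 = 290;  b_113 = 702;  b_114 = 913
  b_115 = 39;  b_116 = 331;  b_117 = 843;  b_118 = 635;  b_119 = 215;  b_120 = 764
  b_121 = 68;  b_122 = 603;  b_123 = 228;  b_124 = 538;  b_125 = 349;  b_126 = 142
  b_127 = 636;  b_128 = 120;  b_129 = 708;  b_130 = 343;  b_131 = 712;  b_132 = 972
  b_133 = 488;  b_134 = 54;  b_135 = 924;  b_136 = 3;  b_137 = 724;  b_138 = 841
  b_139 = 825;  b_140 = 327;  b_141 = 214;  b_142 = 859;  b_143 = 124;  b_144 = 328
  b_145 = 119;  b_146 = 803;  b_147 = 399;  b_148 = 437;  b_149 = 863;  b_150 = 753
  b_151 = 104;  b_152 = 210;  b_153 = 230;  b_154 = 348;  b_155 = 237;  b_156 = 692
  b_157 = 854;  b_158 = 599;  b_159 = 608;  b_160 = 762;  b_161 = 258;  b_162 = 715
  b_163 = 687;  b_164 = 320;  b_165 = 879;  b_166 = 242;  b_167 = 217;  b_168 = 574
  b_169 = 965;  b_170 = 144;  b_171 = 446;  b_172 = 8;  b_173 = 249;  b_174 = 561
  b_175 = 182;  b_176 = 872;  b_177 = 907;  b_178 = 609;  b_179 = 667;  b_180 = 202
  b_181 = 990;  b_182 = 796;  b_183 = 55;  b_184 = 829;  b_185 = 956;  b_186 = 999
  b_187 = 950;  b_188 = 560;  b_189 = 277;  b_190 = 928;  b_191 = 632;  b_192 = 500
  b_193 = 932;  b_194 = 252;  b_195 = 276;  b_196 = 14;  b_197 = 688;  b_198 = 225
  b_199 = 823;  b_200 = 517;  b_201 = 326;  b_202 = 309;  b_203 = 915;  b_204 = 858
  b_205 = 219;  b_206 = 384;  b_207 = 853;  b_208 = 694;  b_209 = 664;  b_210 = 487
  b_211 = 149;  b_212 = 980;  b_213 = 737;  b_214 = 615;  b_215 = 97;  b_216 = 875
  b_217 = 622;  b_218 = 441;  b_219 = 483;  b_220 = 529;  b_221 = 195;  b_222 = 646
  b_223 = 179;  b_224 = 148;  b_225 = 66;  b_226 = 793;  b_227 = 340;  b_228 = 997
  b_229 = 131;  b_230 = 672;  b_231 = 736;  b_232 = 710;  b_233 = 153;  b_234 = 600
  b_235 = 513;  b_236 = 706;  b_237 = 533;  b_238 = 824;  b_239 = 422;  b_240 = 270
  b_241 = 584;  b_242 = 15;  b_243 = 593;  b_244 = 169;  b_245 = 89;  b_246 = 626
  b_247 = 61;  b_248 = 259;  b_249 = 620;  b_250 = 631;  b_251 = 595;  b_252 = 988
  b_253 = 986;  b_254 = 167;  b_255 = 279;  b_256 = 738;  b_257 = 520;  b_258 = 41
  b_259 = 141;  b_260 = 731;  b_261 = 176;  b_262 = 433
b_263 = 914·433 = 234
b_264 = 914·234 = 977

977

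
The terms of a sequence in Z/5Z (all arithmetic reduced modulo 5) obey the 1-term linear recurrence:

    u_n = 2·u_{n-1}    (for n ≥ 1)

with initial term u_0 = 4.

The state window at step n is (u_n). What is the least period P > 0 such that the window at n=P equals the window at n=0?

4

n=0: window = (4)
n=1: window = (3)
n=2: window = (1)
n=3: window = (2)
n=4: window = (4)
window at n=4 equals window at n=0 → period = 4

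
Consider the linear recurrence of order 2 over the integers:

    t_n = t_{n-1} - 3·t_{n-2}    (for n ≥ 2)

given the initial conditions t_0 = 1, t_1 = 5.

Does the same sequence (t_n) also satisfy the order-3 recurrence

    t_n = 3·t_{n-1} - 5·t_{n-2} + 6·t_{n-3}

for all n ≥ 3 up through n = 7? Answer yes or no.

yes

Terms t_0..t_7: 1, 5, 2, -13, -19, 20, 77, 17
n=3: candidate gives -13, actual t_3 = -13 ✓
n=4: candidate gives -19, actual t_4 = -19 ✓
n=5: candidate gives 20, actual t_5 = 20 ✓
n=6: candidate gives 77, actual t_6 = 77 ✓
n=7: candidate gives 17, actual t_7 = 17 ✓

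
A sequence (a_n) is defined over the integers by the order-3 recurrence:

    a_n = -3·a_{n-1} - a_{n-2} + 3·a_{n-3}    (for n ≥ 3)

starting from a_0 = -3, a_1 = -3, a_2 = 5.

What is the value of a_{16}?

a_3 = -3·5 + -1·-3 + 3·-3 = -21
a_4 = -3·-21 + -1·5 + 3·-3 = 49
a_5 = -3·49 + -1·-21 + 3·5 = -111
a_6 = -3·-111 + -1·49 + 3·-21 = 221
a_7 = -3·221 + -1·-111 + 3·49 = -405
a_8 = -3·-405 + -1·221 + 3·-111 = 661
a_9 = -3·661 + -1·-405 + 3·221 = -915
a_10 = -3·-915 + -1·661 + 3·-405 = 869
a_11 = -3·869 + -1·-915 + 3·661 = 291
a_12 = -3·291 + -1·869 + 3·-915 = -4487
a_13 = -3·-4487 + -1·291 + 3·869 = 15777
a_14 = -3·15777 + -1·-4487 + 3·291 = -41971
a_15 = -3·-41971 + -1·15777 + 3·-4487 = 96675
a_16 = -3·96675 + -1·-41971 + 3·15777 = -200723

-200723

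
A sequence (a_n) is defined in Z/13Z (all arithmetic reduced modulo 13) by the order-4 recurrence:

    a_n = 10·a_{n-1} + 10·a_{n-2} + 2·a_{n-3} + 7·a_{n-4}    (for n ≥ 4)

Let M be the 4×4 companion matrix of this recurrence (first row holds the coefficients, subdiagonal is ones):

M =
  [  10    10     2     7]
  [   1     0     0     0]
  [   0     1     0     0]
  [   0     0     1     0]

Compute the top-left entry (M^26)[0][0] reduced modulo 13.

7

(M^26)[0][0] is the top entry after applying M 26 times to the unit state (1, 0, 0, 0). Equivalently it is h_{29} for the auxiliary sequence (h_n) obeying the same recurrence with h_3 = 1 and h_i = 0 for 0 ≤ i < 3:
h_4 = 10·1 + 10·0 + 2·0 + 7·0 = 10
h_5 = 10·10 + 10·1 + 2·0 + 7·0 = 6
h_6 = 10·6 + 10·10 + 2·1 + 7·0 = 6
h_7 = 10·6 + 10·6 + 2·10 + 7·1 = 4
h_8 = 10·4 + 10·6 + 2·6 + 7·10 = 0
h_9 = 10·0 + 10·4 + 2·6 + 7·6 = 3
h_10 = 10·3 + 10·0 + 2·4 + 7·6 = 2
h_11 = 10·2 + 10·3 + 2·0 + 7·4 = 0
h_12 = 10·0 + 10·2 + 2·3 + 7·0 = 0
h_13 = 10·0 + 10·0 + 2·2 + 7·3 = 12
h_14 = 10·12 + 10·0 + 2·0 + 7·2 = 4
h_15 = 10·4 + 10·12 + 2·0 + 7·0 = 4
h_16 = 10·4 + 10·4 + 2·12 + 7·0 = 0
h_17 = 10·0 + 10·4 + 2·4 + 7·12 = 2
h_18 = 10·2 + 10·0 + 2·4 + 7·4 = 4
h_19 = 10·4 + 10·2 + 2·0 + 7·4 = 10
h_20 = 10·10 + 10·4 + 2·2 + 7·0 = 1
h_21 = 10·1 + 10·10 + 2·4 + 7·2 = 2
h_22 = 10·2 + 10·1 + 2·10 + 7·4 = 0
h_23 = 10·0 + 10·2 + 2·1 + 7·10 = 1
h_24 = 10·1 + 10·0 + 2·2 + 7·1 = 8
h_25 = 10·8 + 10·1 + 2·0 + 7·2 = 0
h_26 = 10·0 + 10·8 + 2·1 + 7·0 = 4
h_27 = 10·4 + 10·0 + 2·8 + 7·1 = 11
h_28 = 10·11 + 10·4 + 2·0 + 7·8 = 11
h_29 = 10·11 + 10·11 + 2·4 + 7·0 = 7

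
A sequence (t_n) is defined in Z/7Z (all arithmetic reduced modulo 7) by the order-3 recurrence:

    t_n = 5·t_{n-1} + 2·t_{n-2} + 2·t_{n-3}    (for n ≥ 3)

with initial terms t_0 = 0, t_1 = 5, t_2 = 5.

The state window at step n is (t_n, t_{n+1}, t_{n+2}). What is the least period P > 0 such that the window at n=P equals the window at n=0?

171

n=0: window = (0, 5, 5)
n=1: window = (5, 5, 0)
n=2: window = (5, 0, 6)
n=3: window = (0, 6, 5)
n=4: window = (6, 5, 2)
n=5: window = (5, 2, 4)
n=6: window = (2, 4, 6)
n=7: window = (4, 6, 0)
n=8: window = (6, 0, 6)
n=9: window = (0, 6, 0)
n=10: window = (6, 0, 5)
n=11: window = (0, 5, 2)
n=12: window = (5, 2, 6)
n=13: window = (2, 6, 2)
n=14: window = (6, 2, 5)
n=15: window = (2, 5, 6)
n=16: window = (5, 6, 2)
n=17: window = (6, 2, 4)
n=18: window = (2, 4, 1)
n=19: window = (4, 1, 3)
n=20: window = (1, 3, 4)
n=21: window = (3, 4, 0)
n=22: window = (4, 0, 0)
n=23: window = (0, 0, 1)
n=24: window = (0, 1, 5)
n=25: window = (1, 5, 6)
n=26: window = (5, 6, 0)
n=27: window = (6, 0, 1)
n=28: window = (0, 1, 3)
n=29: window = (1, 3, 3)
n=30: window = (3, 3, 2)
n=31: window = (3, 2, 1)
n=32: window = (2, 1, 1)
n=33: window = (1, 1, 4)
n=34: window = (1, 4, 3)
n=35: window = (4, 3, 4)
n=36: window = (3, 4, 6)
n=37: window = (4, 6, 2)
n=38: window = (6, 2, 2)
n=39: window = (2, 2, 5)
n=40: window = (2, 5, 5)
…
n=169: window = (2, 4, 0)
n=170: window = (4, 0, 5)
n=171: window = (0, 5, 5)
window at n=171 equals window at n=0 → period = 171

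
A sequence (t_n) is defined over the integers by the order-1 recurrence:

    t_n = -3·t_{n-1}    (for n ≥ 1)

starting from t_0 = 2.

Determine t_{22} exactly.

t_1 = -3·2 = -6
t_2 = -3·-6 = 18
t_3 = -3·18 = -54
t_4 = -3·-54 = 162
t_5 = -3·162 = -486
t_6 = -3·-486 = 1458
t_7 = -3·1458 = -4374
t_8 = -3·-4374 = 13122
t_9 = -3·13122 = -39366
t_10 = -3·-39366 = 118098
t_11 = -3·118098 = -354294
t_12 = -3·-354294 = 1062882
t_13 = -3·1062882 = -3188646
t_14 = -3·-3188646 = 9565938
t_15 = -3·9565938 = -28697814
t_16 = -3·-28697814 = 86093442
t_17 = -3·86093442 = -258280326
t_18 = -3·-258280326 = 774840978
t_19 = -3·774840978 = -2324522934
t_20 = -3·-2324522934 = 6973568802
t_21 = -3·6973568802 = -20920706406
t_22 = -3·-20920706406 = 62762119218

62762119218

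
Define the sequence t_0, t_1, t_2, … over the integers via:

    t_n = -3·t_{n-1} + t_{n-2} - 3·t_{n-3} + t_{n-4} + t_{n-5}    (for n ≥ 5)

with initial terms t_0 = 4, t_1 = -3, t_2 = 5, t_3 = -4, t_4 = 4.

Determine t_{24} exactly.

t_5 = -3·4 + 1·-4 + -3·5 + 1·-3 + 1·4 = -30
t_6 = -3·-30 + 1·4 + -3·-4 + 1·5 + 1·-3 = 108
t_7 = -3·108 + 1·-30 + -3·4 + 1·-4 + 1·5 = -365
t_8 = -3·-365 + 1·108 + -3·-30 + 1·4 + 1·-4 = 1293
t_9 = -3·1293 + 1·-365 + -3·108 + 1·-30 + 1·4 = -4594
t_10 = -3·-4594 + 1·1293 + -3·-365 + 1·108 + 1·-30 = 16248
t_11 = -3·16248 + 1·-4594 + -3·1293 + 1·-365 + 1·108 = -57474
t_12 = -3·-57474 + 1·16248 + -3·-4594 + 1·1293 + 1·-365 = 203380
t_13 = -3·203380 + 1·-57474 + -3·16248 + 1·-4594 + 1·1293 = -719659
t_14 = -3·-719659 + 1·203380 + -3·-57474 + 1·16248 + 1·-4594 = 2546433
t_15 = -3·2546433 + 1·-719659 + -3·203380 + 1·-57474 + 1·16248 = -9010324
t_16 = -3·-9010324 + 1·2546433 + -3·-719659 + 1·203380 + 1·-57474 = 31882288
t_17 = -3·31882288 + 1·-9010324 + -3·2546433 + 1·-719659 + 1·203380 = -112812766
t_18 = -3·-112812766 + 1·31882288 + -3·-9010324 + 1·2546433 + 1·-719659 = 399178332
t_19 = -3·399178332 + 1·-112812766 + -3·31882288 + 1·-9010324 + 1·2546433 = -1412458517
t_20 = -3·-1412458517 + 1·399178332 + -3·-112812766 + 1·31882288 + 1·-9010324 = 4997864145
t_21 = -3·4997864145 + 1·-1412458517 + -3·399178332 + 1·-112812766 + 1·31882288 = -17684516426
t_22 = -3·-17684516426 + 1·4997864145 + -3·-1412458517 + 1·399178332 + 1·-112812766 = 62575154540
t_23 = -3·62575154540 + 1·-17684516426 + -3·4997864145 + 1·-1412458517 + 1·399178332 = -221416852666
t_24 = -3·-221416852666 + 1·62575154540 + -3·-17684516426 + 1·4997864145 + 1·-1412458517 = 783464667444

783464667444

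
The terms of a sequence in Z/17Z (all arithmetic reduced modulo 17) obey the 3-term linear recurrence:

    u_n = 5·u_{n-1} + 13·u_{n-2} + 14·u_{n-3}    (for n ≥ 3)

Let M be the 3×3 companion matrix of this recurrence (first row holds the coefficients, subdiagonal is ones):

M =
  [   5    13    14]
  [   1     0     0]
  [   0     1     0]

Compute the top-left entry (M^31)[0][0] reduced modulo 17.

2

(M^31)[0][0] is the top entry after applying M 31 times to the unit state (1, 0, 0). Equivalently it is h_{33} for the auxiliary sequence (h_n) obeying the same recurrence with h_2 = 1 and h_i = 0 for 0 ≤ i < 2:
h_3 = 5·1 + 13·0 + 14·0 = 5
h_4 = 5·5 + 13·1 + 14·0 = 4
h_5 = 5·4 + 13·5 + 14·1 = 14
h_6 = 5·14 + 13·4 + 14·5 = 5
h_7 = 5·5 + 13·14 + 14·4 = 8
h_8 = 5·8 + 13·5 + 14·14 = 12
h_9 = 5·12 + 13·8 + 14·5 = 13
h_10 = 5·13 + 13·12 + 14·8 = 10
h_11 = 5·10 + 13·13 + 14·12 = 13
h_12 = 5·13 + 13·10 + 14·13 = 3
h_13 = 5·3 + 13·13 + 14·10 = 1
h_14 = 5·1 + 13·3 + 14·13 = 5
h_15 = 5·5 + 13·1 + 14·3 = 12
h_16 = 5·12 + 13·5 + 14·1 = 3
h_17 = 5·3 + 13·12 + 14·5 = 3
h_18 = 5·3 + 13·3 + 14·12 = 1
h_19 = 5·1 + 13·3 + 14·3 = 1
h_20 = 5·1 + 13·1 + 14·3 = 9
h_21 = 5·9 + 13·1 + 14·1 = 4
h_22 = 5·4 + 13·9 + 14·1 = 15
h_23 = 5·15 + 13·4 + 14·9 = 15
h_24 = 5·15 + 13·15 + 14·4 = 3
h_25 = 5·3 + 13·15 + 14·15 = 12
h_26 = 5·12 + 13·3 + 14·15 = 3
h_27 = 5·3 + 13·12 + 14·3 = 9
h_28 = 5·9 + 13·3 + 14·12 = 14
h_29 = 5·14 + 13·9 + 14·3 = 8
h_30 = 5·8 + 13·14 + 14·9 = 8
h_31 = 5·8 + 13·8 + 14·14 = 0
h_32 = 5·0 + 13·8 + 14·8 = 12
h_33 = 5·12 + 13·0 + 14·8 = 2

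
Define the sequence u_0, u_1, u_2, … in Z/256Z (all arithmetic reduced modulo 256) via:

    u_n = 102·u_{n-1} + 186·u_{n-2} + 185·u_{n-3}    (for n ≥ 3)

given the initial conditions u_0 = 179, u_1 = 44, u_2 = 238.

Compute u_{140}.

246

u_3 = 102·238 + 186·44 + 185·179 = 39
u_4 = 102·39 + 186·238 + 185·44 = 66
u_5 = 102·66 + 186·39 + 185·238 = 160
u_6 = 102·160 + 186·66 + 185·39 = 227
u_7 = 102·227 + 186·160 + 185·66 = 100
u_8 = 102·100 + 186·227 + 185·160 = 102
Continuing the recurrence:
  u_9 = 87;  u_10 = 10;  u_11 = 232;  u_12 = 147;  u_13 = 92;  u_14 = 30
  u_15 = 7;  u_16 = 18;  u_17 = 240;  u_18 = 195;  u_19 = 20;  u_20 = 22
  u_21 = 55;  u_22 = 90;  u_23 = 184;  u_24 = 115;  u_25 = 140;  u_26 = 78
  u_27 = 231;  u_28 = 226;  u_29 = 64;  u_30 = 163;  u_31 = 196;  u_32 = 198
  u_33 = 23;  u_34 = 170;  u_35 = 136;  u_36 = 83;  u_37 = 188;  u_38 = 126
  u_39 = 199;  u_40 = 178;  u_41 = 144;  u_42 = 131;  u_43 = 116;  u_44 = 118
  u_45 = 247;  u_46 = 250;  u_47 = 88;  u_48 = 51;  u_49 = 236;  u_50 = 174
  u_51 = 167;  u_52 = 130;  u_53 = 224;  u_54 = 99;  u_55 = 36;  u_56 = 38
  u_57 = 215;  u_58 = 74;  u_59 = 40;  u_60 = 19;  u_61 = 28;  u_62 = 222
  u_63 = 135;  u_64 = 82;  u_65 = 48;  u_66 = 67;  u_67 = 212;  u_68 = 214
  u_69 = 183;  u_70 = 154;  u_71 = 248;  u_72 = 243;  u_73 = 76;  u_74 = 14
  u_75 = 103;  u_76 = 34;  u_77 = 128;  u_78 = 35;  u_79 = 132;  u_80 = 134
  u_81 = 151;  u_82 = 234;  u_83 = 200;  u_84 = 211;  u_85 = 124;  u_86 = 62
  u_87 = 71;  u_88 = 242;  u_89 = 208;  u_90 = 3;  u_91 = 52;  u_92 = 54
  u_93 = 119;  u_94 = 58;  u_95 = 152;  u_96 = 179;  u_97 = 172;  u_98 = 110
  u_99 = 39;  u_100 = 194;  u_101 = 32;  u_102 = 227;  u_103 = 228;  u_104 = 230
  u_105 = 87;  u_106 = 138;  u_107 = 104;  u_108 = 147;  u_109 = 220;  u_110 = 158
  u_111 = 7;  u_112 = 146;  u_113 = 112;  u_114 = 195;  u_115 = 148;  u_116 = 150
  u_117 = 55;  u_118 = 218;  u_119 = 56;  u_120 = 115;  u_121 = 12;  u_122 = 206
  u_123 = 231;  u_124 = 98;  u_125 = 192;  u_126 = 163;  u_127 = 68;  u_128 = 70
  u_129 = 23;  u_130 = 42;  u_131 = 8;  u_132 = 83;  u_133 = 60;  u_134 = 254
  u_135 = 199;  u_136 = 50;  u_137 = 16;  u_138 = 131
u_139 = 102·131 + 186·16 + 185·50 = 244
u_140 = 102·244 + 186·131 + 185·16 = 246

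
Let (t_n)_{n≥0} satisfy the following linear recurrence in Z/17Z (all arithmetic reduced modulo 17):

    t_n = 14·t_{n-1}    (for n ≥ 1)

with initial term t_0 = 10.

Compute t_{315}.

t_1 = 14·10 = 4
t_2 = 14·4 = 5
t_3 = 14·5 = 2
t_4 = 14·2 = 11
t_5 = 14·11 = 1
t_6 = 14·1 = 14
t_7 = 14·14 = 9
t_8 = 14·9 = 7
t_9 = 14·7 = 13
t_10 = 14·13 = 12
t_11 = 14·12 = 15
t_12 = 14·15 = 6
t_13 = 14·6 = 16
t_14 = 14·16 = 3
t_15 = 14·3 = 8
t_16 = 14·8 = 10
(t_16) = (10) = (t_0), so the sequence has period 16.
315 ≡ 11 (mod 16), hence t_315 = t_11 = 15.

15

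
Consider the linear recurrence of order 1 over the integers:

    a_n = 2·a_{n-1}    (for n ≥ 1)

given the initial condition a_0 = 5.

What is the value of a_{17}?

655360

a_1 = 2·5 = 10
a_2 = 2·10 = 20
a_3 = 2·20 = 40
a_4 = 2·40 = 80
a_5 = 2·80 = 160
a_6 = 2·160 = 320
a_7 = 2·320 = 640
a_8 = 2·640 = 1280
a_9 = 2·1280 = 2560
a_10 = 2·2560 = 5120
a_11 = 2·5120 = 10240
a_12 = 2·10240 = 20480
a_13 = 2·20480 = 40960
a_14 = 2·40960 = 81920
a_15 = 2·81920 = 163840
a_16 = 2·163840 = 327680
a_17 = 2·327680 = 655360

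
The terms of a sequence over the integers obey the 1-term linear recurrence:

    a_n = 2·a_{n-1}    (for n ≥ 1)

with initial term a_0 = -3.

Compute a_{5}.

a_1 = 2·-3 = -6
a_2 = 2·-6 = -12
a_3 = 2·-12 = -24
a_4 = 2·-24 = -48
a_5 = 2·-48 = -96

-96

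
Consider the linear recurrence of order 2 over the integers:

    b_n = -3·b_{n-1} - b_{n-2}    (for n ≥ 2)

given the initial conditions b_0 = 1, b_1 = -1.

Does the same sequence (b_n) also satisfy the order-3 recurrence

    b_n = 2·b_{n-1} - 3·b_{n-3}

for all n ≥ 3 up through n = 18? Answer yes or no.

no

Terms b_0..b_18: 1, -1, 2, -5, 13, -34, 89, -233, 610, -1597, 4181, -10946, 28657, -75025, 196418, -514229, 1346269, -3524578, 9227465
n=3: candidate gives 1, actual b_3 = -5 ✗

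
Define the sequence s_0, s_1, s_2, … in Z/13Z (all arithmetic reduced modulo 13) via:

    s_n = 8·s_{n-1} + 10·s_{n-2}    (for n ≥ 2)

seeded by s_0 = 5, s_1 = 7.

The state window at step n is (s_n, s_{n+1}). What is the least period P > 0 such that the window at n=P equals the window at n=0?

6

n=0: window = (5, 7)
n=1: window = (7, 2)
n=2: window = (2, 8)
n=3: window = (8, 6)
n=4: window = (6, 11)
n=5: window = (11, 5)
n=6: window = (5, 7)
window at n=6 equals window at n=0 → period = 6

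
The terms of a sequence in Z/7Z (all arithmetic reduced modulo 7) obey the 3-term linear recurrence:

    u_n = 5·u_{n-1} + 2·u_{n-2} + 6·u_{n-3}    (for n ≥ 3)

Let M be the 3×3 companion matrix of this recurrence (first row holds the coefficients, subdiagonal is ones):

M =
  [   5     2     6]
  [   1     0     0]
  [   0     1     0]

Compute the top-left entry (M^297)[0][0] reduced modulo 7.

(M^297)[0][0] is the top entry after applying M 297 times to the unit state (1, 0, 0). Equivalently it is h_{299} for the auxiliary sequence (h_n) obeying the same recurrence with h_2 = 1 and h_i = 0 for 0 ≤ i < 2:
h_3 = 5·1 + 2·0 + 6·0 = 5
h_4 = 5·5 + 2·1 + 6·0 = 6
h_5 = 5·6 + 2·5 + 6·1 = 4
h_6 = 5·4 + 2·6 + 6·5 = 6
h_7 = 5·6 + 2·4 + 6·6 = 4
h_8 = 5·4 + 2·6 + 6·4 = 0
h_9 = 5·0 + 2·4 + 6·6 = 2
h_10 = 5·2 + 2·0 + 6·4 = 6
h_11 = 5·6 + 2·2 + 6·0 = 6
h_12 = 5·6 + 2·6 + 6·2 = 5
h_13 = 5·5 + 2·6 + 6·6 = 3
h_14 = 5·3 + 2·5 + 6·6 = 5
h_15 = 5·5 + 2·3 + 6·5 = 5
h_16 = 5·5 + 2·5 + 6·3 = 4
h_17 = 5·4 + 2·5 + 6·5 = 4
h_18 = 5·4 + 2·4 + 6·5 = 2
h_19 = 5·2 + 2·4 + 6·4 = 0
h_20 = 5·0 + 2·2 + 6·4 = 0
h_21 = 5·0 + 2·0 + 6·2 = 5
h_22 = 5·5 + 2·0 + 6·0 = 4
h_23 = 5·4 + 2·5 + 6·0 = 2
h_24 = 5·2 + 2·4 + 6·5 = 6
h_25 = 5·6 + 2·2 + 6·4 = 2
h_26 = 5·2 + 2·6 + 6·2 = 6
h_27 = 5·6 + 2·2 + 6·6 = 0
h_28 = 5·0 + 2·6 + 6·2 = 3
h_29 = 5·3 + 2·0 + 6·6 = 2
h_30 = 5·2 + 2·3 + 6·0 = 2
h_31 = 5·2 + 2·2 + 6·3 = 4
h_32 = 5·4 + 2·2 + 6·2 = 1
h_33 = 5·1 + 2·4 + 6·2 = 4
h_34 = 5·4 + 2·1 + 6·4 = 4
h_35 = 5·4 + 2·4 + 6·1 = 6
h_36 = 5·6 + 2·4 + 6·4 = 6
h_37 = 5·6 + 2·6 + 6·4 = 3
h_38 = 5·3 + 2·6 + 6·6 = 0
h_39 = 5·0 + 2·3 + 6·6 = 0
h_40 = 5·0 + 2·0 + 6·3 = 4
h_41 = 5·4 + 2·0 + 6·0 = 6
h_42 = 5·6 + 2·4 + 6·0 = 3
h_43 = 5·3 + 2·6 + 6·4 = 2
h_44 = 5·2 + 2·3 + 6·6 = 3
h_45 = 5·3 + 2·2 + 6·3 = 2
h_46 = 5·2 + 2·3 + 6·2 = 0
h_47 = 5·0 + 2·2 + 6·3 = 1
h_48 = 5·1 + 2·0 + 6·2 = 3
h_49 = 5·3 + 2·1 + 6·0 = 3
h_50 = 5·3 + 2·3 + 6·1 = 6
h_51 = 5·6 + 2·3 + 6·3 = 5
h_52 = 5·5 + 2·6 + 6·3 = 6
h_53 = 5·6 + 2·5 + 6·6 = 6
h_54 = 5·6 + 2·6 + 6·5 = 2
h_55 = 5·2 + 2·6 + 6·6 = 2
h_56 = 5·2 + 2·2 + 6·6 = 1
h_57 = 5·1 + 2·2 + 6·2 = 0
h_58 = 5·0 + 2·1 + 6·2 = 0
h_59 = 5·0 + 2·0 + 6·1 = 6
h_60 = 5·6 + 2·0 + 6·0 = 2
h_61 = 5·2 + 2·6 + 6·0 = 1
h_62 = 5·1 + 2·2 + 6·6 = 3
h_63 = 5·3 + 2·1 + 6·2 = 1
h_64 = 5·1 + 2·3 + 6·1 = 3
h_65 = 5·3 + 2·1 + 6·3 = 0
h_66 = 5·0 + 2·3 + 6·1 = 5
h_67 = 5·5 + 2·0 + 6·3 = 1
h_68 = 5·1 + 2·5 + 6·0 = 1
h_69 = 5·1 + 2·1 + 6·5 = 2
h_70 = 5·2 + 2·1 + 6·1 = 4
h_71 = 5·4 + 2·2 + 6·1 = 2
h_72 = 5·2 + 2·4 + 6·2 = 2
h_73 = 5·2 + 2·2 + 6·4 = 3
h_74 = 5·3 + 2·2 + 6·2 = 3
h_75 = 5·3 + 2·3 + 6·2 = 5
h_76 = 5·5 + 2·3 + 6·3 = 0
h_77 = 5·0 + 2·5 + 6·3 = 0
h_78 = 5·0 + 2·0 + 6·5 = 2
h_79 = 5·2 + 2·0 + 6·0 = 3
h_80 = 5·3 + 2·2 + 6·0 = 5
h_81 = 5·5 + 2·3 + 6·2 = 1
h_82 = 5·1 + 2·5 + 6·3 = 5
h_83 = 5·5 + 2·1 + 6·5 = 1
h_84 = 5·1 + 2·5 + 6·1 = 0
h_85 = 5·0 + 2·1 + 6·5 = 4
h_86 = 5·4 + 2·0 + 6·1 = 5
h_87 = 5·5 + 2·4 + 6·0 = 5
h_88 = 5·5 + 2·5 + 6·4 = 3
h_89 = 5·3 + 2·5 + 6·5 = 6
h_90 = 5·6 + 2·3 + 6·5 = 3
h_91 = 5·3 + 2·6 + 6·3 = 3
h_92 = 5·3 + 2·3 + 6·6 = 1
h_93 = 5·1 + 2·3 + 6·3 = 1
h_94 = 5·1 + 2·1 + 6·3 = 4
h_95 = 5·4 + 2·1 + 6·1 = 0
h_96 = 5·0 + 2·4 + 6·1 = 0
h_97 = 5·0 + 2·0 + 6·4 = 3
h_98 = 5·3 + 2·0 + 6·0 = 1
h_99 = 5·1 + 2·3 + 6·0 = 4
h_100 = 5·4 + 2·1 + 6·3 = 5
h_101 = 5·5 + 2·4 + 6·1 = 4
h_102 = 5·4 + 2·5 + 6·4 = 5
h_103 = 5·5 + 2·4 + 6·5 = 0
h_104 = 5·0 + 2·5 + 6·4 = 6
h_105 = 5·6 + 2·0 + 6·5 = 4
h_106 = 5·4 + 2·6 + 6·0 = 4
h_107 = 5·4 + 2·4 + 6·6 = 1
h_108 = 5·1 + 2·4 + 6·4 = 2
h_109 = 5·2 + 2·1 + 6·4 = 1
h_110 = 5·1 + 2·2 + 6·1 = 1
h_111 = 5·1 + 2·1 + 6·2 = 5
h_112 = 5·5 + 2·1 + 6·1 = 5
h_113 = 5·5 + 2·5 + 6·1 = 6
h_114 = 5·6 + 2·5 + 6·5 = 0
h_115 = 5·0 + 2·6 + 6·5 = 0
h_116 = 5·0 + 2·0 + 6·6 = 1
(h_114, h_115, h_116) = (0, 0, 1) = (h_0, h_1, h_2), so the sequence has period 114.
299 ≡ 71 (mod 114), hence h_299 = h_71 = 2.

2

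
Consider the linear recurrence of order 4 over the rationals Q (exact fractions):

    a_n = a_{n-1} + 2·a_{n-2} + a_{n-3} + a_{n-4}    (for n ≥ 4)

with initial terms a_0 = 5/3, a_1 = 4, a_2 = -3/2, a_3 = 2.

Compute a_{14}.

a_4 = 1·2 + 2·-3/2 + 1·4 + 1·5/3 = 14/3
a_5 = 1·14/3 + 2·2 + 1·-3/2 + 1·4 = 67/6
a_6 = 1·67/6 + 2·14/3 + 1·2 + 1·-3/2 = 21
a_7 = 1·21 + 2·67/6 + 1·14/3 + 1·2 = 50
a_8 = 1·50 + 2·21 + 1·67/6 + 1·14/3 = 647/6
a_9 = 1·647/6 + 2·50 + 1·21 + 1·67/6 = 240
a_10 = 1·240 + 2·647/6 + 1·50 + 1·21 = 1580/3
a_11 = 1·1580/3 + 2·240 + 1·647/6 + 1·50 = 2329/2
a_12 = 1·2329/2 + 2·1580/3 + 1·240 + 1·647/6 = 7697/3
a_13 = 1·7697/3 + 2·2329/2 + 1·1580/3 + 1·240 = 16984/3
a_14 = 1·16984/3 + 2·7697/3 + 1·2329/2 + 1·1580/3 = 74903/6

74903/6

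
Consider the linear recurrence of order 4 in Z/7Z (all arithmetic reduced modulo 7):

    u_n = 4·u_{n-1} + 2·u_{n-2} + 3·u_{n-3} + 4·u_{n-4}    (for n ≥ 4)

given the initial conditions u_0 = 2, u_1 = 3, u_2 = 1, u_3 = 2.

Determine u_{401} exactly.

u_4 = 4·2 + 2·1 + 3·3 + 4·2 = 6
u_5 = 4·6 + 2·2 + 3·1 + 4·3 = 1
u_6 = 4·1 + 2·6 + 3·2 + 4·1 = 5
u_7 = 4·5 + 2·1 + 3·6 + 4·2 = 6
u_8 = 4·6 + 2·5 + 3·1 + 4·6 = 5
u_9 = 4·5 + 2·6 + 3·5 + 4·1 = 2
Continuing the recurrence:
  u_10 = 0;  u_11 = 1;  u_12 = 2;  u_13 = 4;  u_14 = 2;  u_15 = 5
  u_16 = 2;  u_17 = 5;  u_18 = 5;  u_19 = 0;  u_20 = 5;  u_21 = 6
  u_22 = 5;  u_23 = 5;  u_24 = 5;  u_25 = 6;  u_26 = 6;  u_27 = 1
  u_28 = 5;  u_29 = 1;  u_30 = 6;  u_31 = 3;  u_32 = 5;  u_33 = 6
  u_34 = 4;  u_35 = 6;  u_36 = 0;  u_37 = 6;  u_38 = 2;  u_39 = 2
  u_40 = 2;  u_41 = 0;  u_42 = 4;  u_43 = 2;  u_44 = 3;  u_45 = 0
  u_46 = 0;  u_47 = 3;  u_48 = 3;  u_49 = 4;  u_50 = 3;  u_51 = 6
  u_52 = 5;  u_53 = 1;  u_54 = 2;  u_55 = 0;  u_56 = 6;  u_57 = 6
  u_58 = 2;  u_59 = 3;  u_60 = 2;  u_61 = 2;  u_62 = 1;  u_63 = 5
  u_64 = 1;  u_65 = 4;  u_66 = 2;  u_67 = 4;  u_68 = 1;  u_69 = 6
  u_70 = 4;  u_71 = 5;  u_72 = 1;  u_73 = 1;  u_74 = 2;  u_75 = 5
  u_76 = 3;  u_77 = 4;  u_78 = 3;  u_79 = 0;  u_80 = 2;  u_81 = 5
  u_82 = 1;  u_83 = 6;  u_84 = 0;  u_85 = 0;  u_86 = 1;  u_87 = 0
  u_88 = 2;  u_89 = 4;  u_90 = 3;  u_91 = 5;  u_92 = 4;  u_93 = 2
  u_94 = 1;  u_95 = 5;  u_96 = 2;  u_97 = 1;  u_98 = 6;  u_99 = 3
  u_100 = 0;  u_101 = 0;  u_102 = 5;  u_103 = 4;  u_104 = 5;  u_105 = 1
  u_106 = 4;  u_107 = 0;  u_108 = 3;  u_109 = 0;  u_110 = 1;  u_111 = 6
  u_112 = 3;  u_113 = 6;  u_114 = 3;  u_115 = 1;  u_116 = 5;  u_117 = 6
  u_118 = 0;  u_119 = 3;  u_120 = 1;  u_121 = 6;  u_122 = 0;  u_123 = 6
  u_124 = 4;  u_125 = 3;  u_126 = 3;  u_127 = 5;  u_128 = 2;  u_129 = 4
  u_130 = 5;  u_131 = 5;  u_132 = 1;  u_133 = 3;  u_134 = 0;  u_135 = 1
  u_136 = 3;  u_137 = 5;  u_138 = 1;  u_139 = 6;  u_140 = 4;  u_141 = 2
  u_142 = 3;  u_143 = 3;  u_144 = 5;  u_145 = 1;  u_146 = 0;  u_147 = 1
  u_148 = 6;  u_149 = 2;  u_150 = 2;  u_151 = 6;  u_152 = 2;  u_153 = 6
  u_154 = 5;  u_155 = 6;  u_156 = 4;  u_157 = 4;  u_158 = 6;  u_159 = 5
  u_160 = 4;  u_161 = 4;  u_162 = 0;  u_163 = 5;  u_164 = 6;  u_165 = 1
  u_166 = 3;  u_167 = 3;  u_168 = 3;  u_169 = 3;  u_170 = 4;  u_171 = 1
  u_172 = 5;  u_173 = 4;  u_174 = 3;  u_175 = 4;  u_176 = 5;  u_177 = 4
  u_178 = 1;  u_179 = 1;  u_180 = 3;  u_181 = 5;  u_182 = 5;  u_183 = 1
  u_184 = 6;  u_185 = 5;  u_186 = 6;  u_187 = 0;  u_188 = 2;  u_189 = 4
  u_190 = 2;  u_191 = 1;  u_192 = 0;  u_193 = 3;  u_194 = 2;  u_195 = 4
  u_196 = 1;  u_197 = 2;  u_198 = 2;  u_199 = 3;  u_200 = 5;  u_201 = 5
  u_202 = 5;  u_203 = 1;  u_204 = 0;  u_205 = 2;  u_206 = 3;  u_207 = 6
  u_208 = 1;  u_209 = 5;  u_210 = 3;  u_211 = 0;  u_212 = 4;  u_213 = 3
  u_214 = 4;  u_215 = 6;  u_216 = 1;  u_217 = 5;  u_218 = 0;  u_219 = 2
  u_220 = 6;  u_221 = 6;  u_222 = 0;  u_223 = 3;  u_224 = 5;  u_225 = 1
  u_226 = 2;  u_227 = 2;  u_228 = 0;  u_229 = 0;  u_230 = 0;  u_231 = 1
  u_232 = 4;  u_233 = 4;  u_234 = 6;  u_235 = 6;  u_236 = 1;  u_237 = 1
  u_238 = 6;  u_239 = 4;  u_240 = 0;  u_241 = 2;  u_242 = 2;  u_243 = 0
  u_244 = 3;  u_245 = 5;  u_246 = 6;  u_247 = 1;  u_248 = 1;  u_249 = 2
  u_250 = 2;  u_251 = 5;  u_252 = 6;  u_253 = 6;  u_254 = 3;  u_255 = 6
  u_256 = 2;  u_257 = 4;  u_258 = 1;  u_259 = 0;  u_260 = 1;  u_261 = 2
  u_262 = 0;  u_263 = 0;  u_264 = 3;  u_265 = 6;  u_266 = 2;  u_267 = 1
  u_268 = 3;  u_269 = 2;  u_270 = 4;  u_271 = 5;  u_272 = 4;  u_273 = 4
  u_274 = 6;  u_275 = 1;  u_276 = 2;  u_277 = 2;  u_278 = 4;  u_279 = 2
  u_280 = 2;  u_281 = 4;  u_282 = 0;  u_283 = 1;  u_284 = 3;  u_285 = 2
  u_286 = 3;  u_287 = 1;  u_288 = 0;  u_289 = 5;  u_290 = 0;  u_291 = 0
  u_292 = 1;  u_293 = 3;  u_294 = 0;  u_295 = 2;  u_296 = 0;  u_297 = 2
  u_298 = 0;  u_299 = 5;  u_300 = 5;  u_301 = 3;  u_302 = 2;  u_303 = 0
  u_304 = 5;  u_305 = 3;  u_306 = 2;  u_307 = 1;  u_308 = 2;  u_309 = 0
  u_310 = 1;  u_311 = 0;  u_312 = 3;  u_313 = 1;  u_314 = 0;  u_315 = 4
  u_316 = 3;  u_317 = 3;  u_318 = 2;  u_319 = 4;  u_320 = 6;  u_321 = 1
  u_322 = 1;  u_323 = 5;  u_324 = 0;  u_325 = 3;  u_326 = 3;  u_327 = 3
  u_328 = 6;  u_329 = 2;  u_330 = 6;  u_331 = 2;  u_332 = 1;  u_333 = 6
  u_334 = 0;  u_335 = 2;  u_336 = 2;  u_337 = 1;  u_338 = 0;  u_339 = 2
  u_340 = 5;  u_341 = 0;  u_342 = 2;  u_343 = 3;  u_344 = 1;  u_345 = 2
  u_346 = 6;  u_347 = 1;  u_348 = 5;  u_349 = 6;  u_350 = 5;  u_351 = 2
  u_352 = 0;  u_353 = 1;  u_354 = 2;  u_355 = 4;  u_356 = 2;  u_357 = 5
  u_358 = 2;  u_359 = 5;  u_360 = 5;  u_361 = 0;  u_362 = 5;  u_363 = 6
  u_364 = 5;  u_365 = 5;  u_366 = 5;  u_367 = 6;  u_368 = 6;  u_369 = 1
  u_370 = 5;  u_371 = 1;  u_372 = 6;  u_373 = 3;  u_374 = 5;  u_375 = 6
  u_376 = 4;  u_377 = 6;  u_378 = 0;  u_379 = 6;  u_380 = 2;  u_381 = 2
  u_382 = 2;  u_383 = 0;  u_384 = 4;  u_385 = 2;  u_386 = 3;  u_387 = 0
  u_388 = 0;  u_389 = 3;  u_390 = 3;  u_391 = 4;  u_392 = 3;  u_393 = 6
  u_394 = 5;  u_395 = 1;  u_396 = 2;  u_397 = 0;  u_398 = 6;  u_399 = 6
u_400 = 4·6 + 2·6 + 3·0 + 4·2 = 2
u_401 = 4·2 + 2·6 + 3·6 + 4·0 = 3

3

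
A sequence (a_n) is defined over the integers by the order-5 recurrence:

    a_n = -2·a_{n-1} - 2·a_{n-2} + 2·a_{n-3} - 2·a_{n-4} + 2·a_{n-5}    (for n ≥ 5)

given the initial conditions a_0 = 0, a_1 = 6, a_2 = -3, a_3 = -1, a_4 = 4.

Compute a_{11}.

1268

a_5 = -2·4 + -2·-1 + 2·-3 + -2·6 + 2·0 = -24
a_6 = -2·-24 + -2·4 + 2·-1 + -2·-3 + 2·6 = 56
a_7 = -2·56 + -2·-24 + 2·4 + -2·-1 + 2·-3 = -60
a_8 = -2·-60 + -2·56 + 2·-24 + -2·4 + 2·-1 = -50
a_9 = -2·-50 + -2·-60 + 2·56 + -2·-24 + 2·4 = 388
a_10 = -2·388 + -2·-50 + 2·-60 + -2·56 + 2·-24 = -956
a_11 = -2·-956 + -2·388 + 2·-50 + -2·-60 + 2·56 = 1268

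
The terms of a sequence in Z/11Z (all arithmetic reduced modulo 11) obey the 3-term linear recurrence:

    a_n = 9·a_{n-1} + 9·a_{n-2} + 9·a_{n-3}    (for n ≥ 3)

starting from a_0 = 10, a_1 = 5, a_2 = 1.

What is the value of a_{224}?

8

a_3 = 9·1 + 9·5 + 9·10 = 1
a_4 = 9·1 + 9·1 + 9·5 = 8
a_5 = 9·8 + 9·1 + 9·1 = 2
a_6 = 9·2 + 9·8 + 9·1 = 0
a_7 = 9·0 + 9·2 + 9·8 = 2
a_8 = 9·2 + 9·0 + 9·2 = 3
a_9 = 9·3 + 9·2 + 9·0 = 1
a_10 = 9·1 + 9·3 + 9·2 = 10
a_11 = 9·10 + 9·1 + 9·3 = 5
a_12 = 9·5 + 9·10 + 9·1 = 1
(a_10, a_11, a_12) = (10, 5, 1) = (a_0, a_1, a_2), so the sequence has period 10.
224 ≡ 4 (mod 10), hence a_224 = a_4 = 8.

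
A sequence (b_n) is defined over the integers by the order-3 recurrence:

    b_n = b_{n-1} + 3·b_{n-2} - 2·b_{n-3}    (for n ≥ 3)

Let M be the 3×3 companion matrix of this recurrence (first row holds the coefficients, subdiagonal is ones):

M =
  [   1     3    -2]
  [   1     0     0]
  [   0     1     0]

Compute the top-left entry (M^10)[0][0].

859

(M^10)[0][0] is the top entry after applying M 10 times to the unit state (1, 0, 0). Equivalently it is h_{12} for the auxiliary sequence (h_n) obeying the same recurrence with h_2 = 1 and h_i = 0 for 0 ≤ i < 2:
h_3 = 1·1 + 3·0 + -2·0 = 1
h_4 = 1·1 + 3·1 + -2·0 = 4
h_5 = 1·4 + 3·1 + -2·1 = 5
h_6 = 1·5 + 3·4 + -2·1 = 15
h_7 = 1·15 + 3·5 + -2·4 = 22
h_8 = 1·22 + 3·15 + -2·5 = 57
h_9 = 1·57 + 3·22 + -2·15 = 93
h_10 = 1·93 + 3·57 + -2·22 = 220
h_11 = 1·220 + 3·93 + -2·57 = 385
h_12 = 1·385 + 3·220 + -2·93 = 859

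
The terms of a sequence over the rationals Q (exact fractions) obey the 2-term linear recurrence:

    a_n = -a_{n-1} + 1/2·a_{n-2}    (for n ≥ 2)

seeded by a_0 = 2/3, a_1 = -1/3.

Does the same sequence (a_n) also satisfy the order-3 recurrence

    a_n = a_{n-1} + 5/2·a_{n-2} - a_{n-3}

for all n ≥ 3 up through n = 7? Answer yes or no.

yes

Terms a_0..a_7: 2/3, -1/3, 2/3, -5/6, 7/6, -19/12, 13/6, -71/24
n=3: candidate gives -5/6, actual a_3 = -5/6 ✓
n=4: candidate gives 7/6, actual a_4 = 7/6 ✓
n=5: candidate gives -19/12, actual a_5 = -19/12 ✓
n=6: candidate gives 13/6, actual a_6 = 13/6 ✓
n=7: candidate gives -71/24, actual a_7 = -71/24 ✓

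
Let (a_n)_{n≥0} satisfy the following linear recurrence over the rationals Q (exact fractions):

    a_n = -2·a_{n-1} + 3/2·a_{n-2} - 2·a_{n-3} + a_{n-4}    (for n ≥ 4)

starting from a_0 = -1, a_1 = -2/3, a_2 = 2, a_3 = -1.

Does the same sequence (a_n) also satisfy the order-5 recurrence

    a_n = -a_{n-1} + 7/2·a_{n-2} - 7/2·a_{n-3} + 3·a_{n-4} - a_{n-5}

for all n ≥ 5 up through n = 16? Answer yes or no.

Terms a_0..a_16: -1, -2/3, 2, -1, 16/3, -101/6, 137/3, -513/4, 364, -24685/24, 11621/4, -131353/16, 278377/12, -6292757/96, 8890589/48, -33495761/64, 11830965/8
n=5: candidate gives -101/6, actual a_5 = -101/6 ✓
n=6: candidate gives 137/3, actual a_6 = 137/3 ✓
n=7: candidate gives -513/4, actual a_7 = -513/4 ✓
n=8: candidate gives 364, actual a_8 = 364 ✓
n=9: candidate gives -24685/24, actual a_9 = -24685/24 ✓
n=10: candidate gives 11621/4, actual a_10 = 11621/4 ✓
n=11: candidate gives -131353/16, actual a_11 = -131353/16 ✓
n=12: candidate gives 278377/12, actual a_12 = 278377/12 ✓
n=13: candidate gives -6292757/96, actual a_13 = -6292757/96 ✓
n=14: candidate gives 8890589/48, actual a_14 = 8890589/48 ✓
n=15: candidate gives -33495761/64, actual a_15 = -33495761/64 ✓
n=16: candidate gives 11830965/8, actual a_16 = 11830965/8 ✓

yes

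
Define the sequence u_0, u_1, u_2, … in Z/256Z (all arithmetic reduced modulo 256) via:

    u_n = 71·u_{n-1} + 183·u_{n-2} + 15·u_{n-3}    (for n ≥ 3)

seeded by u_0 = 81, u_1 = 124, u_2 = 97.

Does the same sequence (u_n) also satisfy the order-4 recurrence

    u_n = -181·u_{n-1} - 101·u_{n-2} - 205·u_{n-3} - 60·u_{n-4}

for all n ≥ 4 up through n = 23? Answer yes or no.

yes

Terms u_0..u_23: 81, 124, 97, 74, 33, 188, 17, 10, 241, 252, 193, 202, 193, 60, 113, 138, 145, 124, 33, 74, 97, 188, 209, 10
n=4: candidate gives 33, actual u_4 = 33 ✓
n=5: candidate gives 188, actual u_5 = 188 ✓
n=6: candidate gives 17, actual u_6 = 17 ✓
n=7: candidate gives 10, actual u_7 = 10 ✓
n=8: candidate gives 241, actual u_8 = 241 ✓
n=9: candidate gives 252, actual u_9 = 252 ✓
n=10: candidate gives 193, actual u_10 = 193 ✓
n=11: candidate gives 202, actual u_11 = 202 ✓
n=12: candidate gives 193, actual u_12 = 193 ✓
n=13: candidate gives 60, actual u_13 = 60 ✓
n=14: candidate gives 113, actual u_14 = 113 ✓
n=15: candidate gives 138, actual u_15 = 138 ✓
n=16: candidate gives 145, actual u_16 = 145 ✓
n=17: candidate gives 124, actual u_17 = 124 ✓
n=18: candidate gives 33, actual u_18 = 33 ✓
n=19: candidate gives 74, actual u_19 = 74 ✓
n=20: candidate gives 97, actual u_20 = 97 ✓
n=21: candidate gives 188, actual u_21 = 188 ✓
n=22: candidate gives 209, actual u_22 = 209 ✓
n=23: candidate gives 10, actual u_23 = 10 ✓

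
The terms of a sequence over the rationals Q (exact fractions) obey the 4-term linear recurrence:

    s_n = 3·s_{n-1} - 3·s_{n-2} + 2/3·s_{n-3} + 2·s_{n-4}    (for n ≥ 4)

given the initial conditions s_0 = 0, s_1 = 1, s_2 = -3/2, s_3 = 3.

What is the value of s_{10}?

s_4 = 3·3 + -3·-3/2 + 2/3·1 + 2·0 = 85/6
s_5 = 3·85/6 + -3·3 + 2/3·-3/2 + 2·1 = 69/2
s_6 = 3·69/2 + -3·85/6 + 2/3·3 + 2·-3/2 = 60
s_7 = 3·60 + -3·69/2 + 2/3·85/6 + 2·3 = 1655/18
s_8 = 3·1655/18 + -3·60 + 2/3·69/2 + 2·85/6 = 883/6
s_9 = 3·883/6 + -3·1655/18 + 2/3·60 + 2·69/2 = 824/3
s_10 = 3·824/3 + -3·883/6 + 2/3·1655/18 + 2·60 = 30445/54

30445/54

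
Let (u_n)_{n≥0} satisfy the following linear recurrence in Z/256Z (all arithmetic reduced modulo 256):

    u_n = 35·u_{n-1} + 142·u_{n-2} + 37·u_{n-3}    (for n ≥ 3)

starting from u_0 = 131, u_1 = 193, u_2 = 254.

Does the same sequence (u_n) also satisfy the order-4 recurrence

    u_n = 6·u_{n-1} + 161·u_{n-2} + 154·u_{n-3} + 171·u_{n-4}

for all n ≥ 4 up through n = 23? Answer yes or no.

no

Terms u_0..u_23: 131, 193, 254, 183, 206, 98, 29, 25, 171, 112, 199, 12, 54, 205, 183, 137, 222, 203, 178, 6, 229, 93, 155, 224
n=4: candidate gives 163, actual u_4 = 206 ✗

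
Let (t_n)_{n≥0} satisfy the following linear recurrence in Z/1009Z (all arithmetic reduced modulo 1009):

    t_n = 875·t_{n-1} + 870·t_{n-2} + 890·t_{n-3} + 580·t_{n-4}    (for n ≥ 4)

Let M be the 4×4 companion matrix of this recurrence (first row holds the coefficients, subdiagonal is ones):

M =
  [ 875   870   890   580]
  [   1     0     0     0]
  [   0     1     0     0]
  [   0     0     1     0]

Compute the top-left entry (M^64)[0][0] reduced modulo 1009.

(M^64)[0][0] is the top entry after applying M 64 times to the unit state (1, 0, 0, 0). Equivalently it is h_{67} for the auxiliary sequence (h_n) obeying the same recurrence with h_3 = 1 and h_i = 0 for 0 ≤ i < 3:
h_4 = 875·1 + 870·0 + 890·0 + 580·0 = 875
h_5 = 875·875 + 870·1 + 890·0 + 580·0 = 664
h_6 = 875·664 + 870·875 + 890·1 + 580·0 = 161
h_7 = 875·161 + 870·664 + 890·875 + 580·1 = 529
h_8 = 875·529 + 870·161 + 890·664 + 580·875 = 231
h_9 = 875·231 + 870·529 + 890·161 + 580·664 = 145
h_10 = 875·145 + 870·231 + 890·529 + 580·161 = 79
h_11 = 875·79 + 870·145 + 890·231 + 580·529 = 376
h_12 = 875·376 + 870·79 + 890·145 + 580·231 = 874
h_13 = 875·874 + 870·376 + 890·79 + 580·145 = 165
h_14 = 875·165 + 870·874 + 890·376 + 580·79 = 758
h_15 = 875·758 + 870·165 + 890·874 + 580·376 = 666
h_16 = 875·666 + 870·758 + 890·165 + 580·874 = 69
h_17 = 875·69 + 870·666 + 890·758 + 580·165 = 542
h_18 = 875·542 + 870·69 + 890·666 + 580·758 = 692
h_19 = 875·692 + 870·542 + 890·69 + 580·666 = 131
h_20 = 875·131 + 870·692 + 890·542 + 580·69 = 13
h_21 = 875·13 + 870·131 + 890·692 + 580·542 = 171
h_22 = 875·171 + 870·13 + 890·131 + 580·692 = 837
h_23 = 875·837 + 870·171 + 890·13 + 580·131 = 55
h_24 = 875·55 + 870·837 + 890·171 + 580·13 = 702
h_25 = 875·702 + 870·55 + 890·837 + 580·171 = 782
h_26 = 875·782 + 870·702 + 890·55 + 580·837 = 83
h_27 = 875·83 + 870·782 + 890·702 + 580·55 = 72
h_28 = 875·72 + 870·83 + 890·782 + 580·702 = 307
h_29 = 875·307 + 870·72 + 890·83 + 580·782 = 36
h_30 = 875·36 + 870·307 + 890·72 + 580·83 = 147
h_31 = 875·147 + 870·36 + 890·307 + 580·72 = 705
h_32 = 875·705 + 870·147 + 890·36 + 580·307 = 351
h_33 = 875·351 + 870·705 + 890·147 + 580·36 = 627
h_34 = 875·627 + 870·351 + 890·705 + 580·147 = 737
h_35 = 875·737 + 870·627 + 890·351 + 580·705 = 609
h_36 = 875·609 + 870·737 + 890·627 + 580·351 = 413
h_37 = 875·413 + 870·609 + 890·737 + 580·627 = 758
h_38 = 875·758 + 870·413 + 890·609 + 580·737 = 264
h_39 = 875·264 + 870·758 + 890·413 + 580·609 = 886
h_40 = 875·886 + 870·264 + 890·758 + 580·413 = 981
h_41 = 875·981 + 870·886 + 890·264 + 580·758 = 248
h_42 = 875·248 + 870·981 + 890·886 + 580·264 = 184
h_43 = 875·184 + 870·248 + 890·981 + 580·886 = 1007
h_44 = 875·1007 + 870·184 + 890·248 + 580·981 = 579
h_45 = 875·579 + 870·1007 + 890·184 + 580·248 = 240
h_46 = 875·240 + 870·579 + 890·1007 + 580·184 = 371
h_47 = 875·371 + 870·240 + 890·579 + 580·1007 = 233
h_48 = 875·233 + 870·371 + 890·240 + 580·579 = 471
h_49 = 875·471 + 870·233 + 890·371 + 580·240 = 559
h_50 = 875·559 + 870·471 + 890·233 + 580·371 = 664
h_51 = 875·664 + 870·559 + 890·471 + 580·233 = 197
h_52 = 875·197 + 870·664 + 890·559 + 580·471 = 182
h_53 = 875·182 + 870·197 + 890·664 + 580·559 = 714
h_54 = 875·714 + 870·182 + 890·197 + 580·664 = 561
h_55 = 875·561 + 870·714 + 890·182 + 580·197 = 920
h_56 = 875·920 + 870·561 + 890·714 + 580·182 = 955
h_57 = 875·955 + 870·920 + 890·561 + 580·714 = 701
h_58 = 875·701 + 870·955 + 890·920 + 580·561 = 320
h_59 = 875·320 + 870·701 + 890·955 + 580·920 = 143
h_60 = 875·143 + 870·320 + 890·701 + 580·955 = 212
h_61 = 875·212 + 870·143 + 890·320 + 580·701 = 362
h_62 = 875·362 + 870·212 + 890·143 + 580·320 = 806
h_63 = 875·806 + 870·362 + 890·212 + 580·143 = 290
h_64 = 875·290 + 870·806 + 890·362 + 580·212 = 627
h_65 = 875·627 + 870·290 + 890·806 + 580·362 = 817
h_66 = 875·817 + 870·627 + 890·290 + 580·806 = 233
h_67 = 875·233 + 870·817 + 890·627 + 580·290 = 261

261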